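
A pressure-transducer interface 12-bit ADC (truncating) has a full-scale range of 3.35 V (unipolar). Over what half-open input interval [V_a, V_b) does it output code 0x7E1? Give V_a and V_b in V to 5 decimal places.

[1.64965 V, 1.65046 V)

LSB = 3.35/2^12 = 0.818 mV.
Code 0x7E1 = 2017 decimal.
V_a = V_low + 2017·LSB = 1.64965 V; V_b = V_low + 2018·LSB = 1.65046 V.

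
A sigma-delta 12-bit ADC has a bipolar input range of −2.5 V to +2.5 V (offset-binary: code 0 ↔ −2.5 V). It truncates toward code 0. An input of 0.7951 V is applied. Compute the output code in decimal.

code 2699

Full-scale span = 5 V; LSB = 5/2^12 = 1.221 mV.
(0.7951 − (−2.5)) / 0.0012207 = 2699.346 LSBs.
⌊·⌋(2699.346) = 2699.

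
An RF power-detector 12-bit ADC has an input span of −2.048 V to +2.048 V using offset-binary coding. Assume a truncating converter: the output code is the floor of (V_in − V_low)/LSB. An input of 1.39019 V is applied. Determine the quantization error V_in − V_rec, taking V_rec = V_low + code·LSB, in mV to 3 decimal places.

Step size: 4.096 V ÷ 2^12 = 1.000 mV.
(1.39019 − (−2.048))/0.001 = 3438.1900; ⌊·⌋ gives code 3438.
Reconstructed: 1.39 V.
V_in − V_rec = 0.00019 V = 0.190 mV.

0.190 mV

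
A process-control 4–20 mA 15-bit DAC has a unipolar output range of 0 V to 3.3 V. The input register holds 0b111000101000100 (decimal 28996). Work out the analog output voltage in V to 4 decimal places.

2.9201 V

LSB = 3.3 V / 2^15 = 100.71 µV.
Code 0b111000101000100 = 28996 decimal.
V_out = 0 + 28996 × 0.000100708 V = 2.92013 V.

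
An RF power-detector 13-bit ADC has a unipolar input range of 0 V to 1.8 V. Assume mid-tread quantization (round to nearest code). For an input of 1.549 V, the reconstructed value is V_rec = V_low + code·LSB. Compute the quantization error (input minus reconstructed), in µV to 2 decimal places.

-72.27 µV

Step size: 1.8 V ÷ 2^13 = 219.73 µV.
(1.549 − 0)/0.000219727 = 7049.6711; round gives code 7050.
Code 7050 maps back to 0 + 7050×0.000219727 V = 1.5490723 V.
Difference: -7.22656e-05 V → -72.27 µV.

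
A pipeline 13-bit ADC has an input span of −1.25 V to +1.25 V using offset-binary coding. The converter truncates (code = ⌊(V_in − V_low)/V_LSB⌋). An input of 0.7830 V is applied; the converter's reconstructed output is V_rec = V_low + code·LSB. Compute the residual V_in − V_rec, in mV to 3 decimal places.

Step size: 2.5 V ÷ 2^13 = 305.18 µV.
Scaled input = 6661.7344 LSBs, so code = 6661.
V_rec = (−1.25) + 6661·0.000305176 = 0.78277588 V.
Error = 0.7830 − 0.78277588 = 0.000224121 V = 0.224 mV.

0.224 mV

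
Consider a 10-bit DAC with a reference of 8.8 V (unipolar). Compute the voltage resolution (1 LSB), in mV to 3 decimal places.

Full-scale span = 8.8 V.
LSB = 8.8 / 2^10 = 8.8 / 1024 = 0.00859375 V = 8.594 mV.

8.594 mV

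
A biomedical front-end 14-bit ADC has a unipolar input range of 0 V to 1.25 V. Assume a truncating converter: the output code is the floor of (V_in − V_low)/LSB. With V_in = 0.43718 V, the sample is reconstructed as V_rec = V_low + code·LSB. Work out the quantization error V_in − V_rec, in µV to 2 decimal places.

15.69 µV

One LSB is 1.25 V / 16384 = 76.29 µV.
Scaled input = 5730.2057 LSBs, so code = 5730.
Code 5730 maps back to 0 + 5730×7.62939e-05 V = 0.43716431 V.
V_in − V_rec = 1.56934e-05 V = 15.69 µV.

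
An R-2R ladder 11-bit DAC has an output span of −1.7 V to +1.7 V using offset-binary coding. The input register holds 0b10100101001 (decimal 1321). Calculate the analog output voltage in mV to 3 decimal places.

493.066 mV

LSB = 3.4 V / 2^11 = 1.660 mV.
Code 0b10100101001 = 1321 decimal.
V_out = (−1.7) + 1321 × 0.00166016 V = 0.493066 V.
= 493.066 mV.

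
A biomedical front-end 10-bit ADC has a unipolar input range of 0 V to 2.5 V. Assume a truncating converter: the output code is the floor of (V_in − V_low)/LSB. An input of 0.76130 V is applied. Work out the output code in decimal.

code 311

Full-scale span = 2.5 V; LSB = 2.5/2^10 = 2.441 mV.
Input sits at 311.828 steps above V_low.
⌊·⌋(311.828) = 311.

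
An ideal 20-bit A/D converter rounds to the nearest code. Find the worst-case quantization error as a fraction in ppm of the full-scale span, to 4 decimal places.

0.4768 ppm

Rounding → worst-case error = ½ LSB = V_FS/2^21, so 1e+06/2097152 = 0.476837 ppm of full scale.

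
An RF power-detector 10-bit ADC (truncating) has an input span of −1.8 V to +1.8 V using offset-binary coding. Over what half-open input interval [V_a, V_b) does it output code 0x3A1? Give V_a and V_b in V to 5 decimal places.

LSB = 3.6/2^10 = 3.516 mV.
Code 0x3A1 = 929 decimal.
V_a = V_low + 929·LSB = 1.46602 V; V_b = V_low + 930·LSB = 1.46953 V.

[1.46602 V, 1.46953 V)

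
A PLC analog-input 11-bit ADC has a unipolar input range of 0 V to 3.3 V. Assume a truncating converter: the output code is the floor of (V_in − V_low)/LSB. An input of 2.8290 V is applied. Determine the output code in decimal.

With 2048 levels over 3.3 V, one step is 1.611 mV.
(V_in − V_low)/LSB = (2.8290 − 0) / 0.00161133 = 1755.695.
⌊·⌋(1755.695) = 1755.

code 1755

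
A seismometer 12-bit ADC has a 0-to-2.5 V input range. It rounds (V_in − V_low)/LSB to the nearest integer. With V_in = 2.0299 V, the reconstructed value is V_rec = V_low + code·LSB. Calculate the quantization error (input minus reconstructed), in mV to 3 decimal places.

-0.129 mV

LSB = 2.5/2^12 = 0.610 mV.
(2.0299 − 0)/0.000610352 = 3325.7882; round gives code 3326.
V_rec = 0 + 3326·0.000610352 = 2.0300293 V.
Difference: -0.000129297 V → -0.129 mV.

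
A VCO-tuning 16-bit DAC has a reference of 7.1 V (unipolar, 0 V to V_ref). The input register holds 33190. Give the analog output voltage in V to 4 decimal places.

3.5957 V

LSB = 7.1 V / 2^16 = 108.34 µV.
V_out = 0 + 33190 × 0.000108337 V = 3.59572 V.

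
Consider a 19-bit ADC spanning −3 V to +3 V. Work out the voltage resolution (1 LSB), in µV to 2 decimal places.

11.44 µV

Full-scale span = 6 V.
LSB = 6 / 2^19 = 6 / 524288 = 1.14441e-05 V = 11.44 µV.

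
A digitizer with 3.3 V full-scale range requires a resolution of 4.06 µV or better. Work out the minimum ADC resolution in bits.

20 bits

Number of steps required ≥ 3.3 V / 4.06 µV = 812807.88.
Need 2^N ≥ 812807.88; 2^19 = 524288, 2^20 = 1048576.
Minimum N = 20.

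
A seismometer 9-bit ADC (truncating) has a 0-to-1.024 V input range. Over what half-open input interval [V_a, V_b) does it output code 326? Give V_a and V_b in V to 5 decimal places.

LSB = 1.024/2^9 = 2.000 mV.
V_a = V_low + 326·LSB = 0.652 V; V_b = V_low + 327·LSB = 0.654 V.

[0.65200 V, 0.65400 V)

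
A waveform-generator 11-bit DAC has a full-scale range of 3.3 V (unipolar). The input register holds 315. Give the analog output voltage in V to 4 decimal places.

LSB = 3.3 V / 2^11 = 1.611 mV.
V_out = 0 + 315 × 0.00161133 V = 0.507568 V.

0.5076 V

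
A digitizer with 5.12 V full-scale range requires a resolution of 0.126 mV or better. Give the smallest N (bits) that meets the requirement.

Number of steps required ≥ 5.12 V / 0.126 mV = 40634.92.
Need 2^N ≥ 40634.92; 2^15 = 32768, 2^16 = 65536.
Minimum N = 16.

16 bits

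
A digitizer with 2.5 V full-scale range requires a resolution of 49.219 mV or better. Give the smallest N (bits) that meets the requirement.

Number of steps required ≥ 2.5 V / 49.219 mV = 50.79.
Need 2^N ≥ 50.79; 2^5 = 32, 2^6 = 64.
Minimum N = 6.

6 bits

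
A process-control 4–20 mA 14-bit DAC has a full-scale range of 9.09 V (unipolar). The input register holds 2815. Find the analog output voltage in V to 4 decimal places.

1.5618 V

LSB = 9.09 V / 2^14 = 0.555 mV.
V_out = 0 + 2815 × 0.00055481 V = 1.56179 V.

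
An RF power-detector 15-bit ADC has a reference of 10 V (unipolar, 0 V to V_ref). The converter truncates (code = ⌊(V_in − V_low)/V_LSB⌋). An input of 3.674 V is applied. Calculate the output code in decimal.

LSB = 10 V / 32768 = 305.18 µV.
Input sits at 12038.963 steps above V_low.
Floor → code 12038.

code 12038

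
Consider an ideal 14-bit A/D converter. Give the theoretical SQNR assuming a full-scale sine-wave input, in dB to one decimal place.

86.0 dB

SNR ≈ 6.02·N + 1.76 dB = 6.02·14 + 1.76 = 86.04 dB.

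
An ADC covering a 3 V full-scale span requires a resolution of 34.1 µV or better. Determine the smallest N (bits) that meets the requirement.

17 bits

Number of steps required ≥ 3 V / 34.1 µV = 87976.54.
Need 2^N ≥ 87976.54; 2^16 = 65536, 2^17 = 131072.
Minimum N = 17.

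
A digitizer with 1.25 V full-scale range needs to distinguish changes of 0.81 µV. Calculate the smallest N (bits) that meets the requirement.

Number of steps required ≥ 1.25 V / 0.81 µV = 1543209.88.
Need 2^N ≥ 1543209.88; 2^20 = 1048576, 2^21 = 2097152.
Minimum N = 21.

21 bits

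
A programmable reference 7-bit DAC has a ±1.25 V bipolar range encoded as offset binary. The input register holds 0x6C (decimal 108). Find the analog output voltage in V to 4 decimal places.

LSB = 2.5 V / 2^7 = 19.531 mV.
Code 0x6C = 108 decimal.
V_out = (−1.25) + 108 × 0.0195312 V = 0.859375 V.

0.8594 V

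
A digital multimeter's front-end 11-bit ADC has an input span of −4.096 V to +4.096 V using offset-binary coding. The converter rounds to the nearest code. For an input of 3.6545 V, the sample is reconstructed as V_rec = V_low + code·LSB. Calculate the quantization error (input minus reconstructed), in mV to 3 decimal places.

-1.500 mV

LSB = 8.192/2^11 = 4.000 mV.
(3.6545 − (−4.096))/0.004 = 1937.6250; round gives code 1938.
Reconstructed: 3.656 V.
Error = 3.6545 − 3.656 = -0.0015 V = -1.500 mV.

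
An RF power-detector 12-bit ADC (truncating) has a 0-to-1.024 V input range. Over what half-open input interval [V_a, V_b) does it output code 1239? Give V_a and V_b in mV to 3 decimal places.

[309.750 mV, 310.000 mV)

LSB = 1.024/2^12 = 250.00 µV.
V_a = V_low + 1239·LSB = 0.30975 V; V_b = V_low + 1240·LSB = 0.31 V.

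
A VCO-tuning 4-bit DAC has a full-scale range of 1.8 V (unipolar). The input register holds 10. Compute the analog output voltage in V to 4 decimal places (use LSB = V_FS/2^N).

LSB = 1.8 V / 2^4 = 112.500 mV.
V_out = 0 + 10 × 0.1125 V = 1.125 V.

1.1250 V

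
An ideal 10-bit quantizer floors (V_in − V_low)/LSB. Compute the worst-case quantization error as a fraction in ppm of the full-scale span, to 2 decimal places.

Truncating → worst-case error = 1 LSB = V_FS/2^10, so 1e+06/1024 = 976.562 ppm of full scale.

976.56 ppm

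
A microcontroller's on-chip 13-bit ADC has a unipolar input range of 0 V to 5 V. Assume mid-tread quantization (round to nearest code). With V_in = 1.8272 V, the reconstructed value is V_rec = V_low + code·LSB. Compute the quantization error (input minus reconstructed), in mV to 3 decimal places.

LSB = 5/2^13 = 0.610 mV.
(V_in − V_low)/LSB = (1.8272 − 0)/0.000610352 = 2993.6845 → code 2994 (round).
V_rec = 0 + 2994·0.000610352 = 1.8273926 V.
Error = 1.8272 − 1.8273926 = -0.000192578 V = -0.193 mV.

-0.193 mV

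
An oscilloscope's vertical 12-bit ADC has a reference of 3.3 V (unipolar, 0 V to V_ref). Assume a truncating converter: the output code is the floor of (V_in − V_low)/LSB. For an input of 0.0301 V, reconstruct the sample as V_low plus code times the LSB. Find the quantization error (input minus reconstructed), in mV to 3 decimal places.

One LSB is 3.3 V / 4096 = 0.806 mV.
Scaled input = 37.3605 LSBs, so code = 37.
Reconstructed: 0.02980957 V.
Difference: 0.00029043 V → 0.290 mV.

0.290 mV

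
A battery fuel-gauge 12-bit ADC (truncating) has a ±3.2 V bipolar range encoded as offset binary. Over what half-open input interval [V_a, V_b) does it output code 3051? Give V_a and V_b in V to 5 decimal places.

[1.56719 V, 1.56875 V)

LSB = 6.4/2^12 = 1.562 mV.
V_a = V_low + 3051·LSB = 1.56719 V; V_b = V_low + 3052·LSB = 1.56875 V.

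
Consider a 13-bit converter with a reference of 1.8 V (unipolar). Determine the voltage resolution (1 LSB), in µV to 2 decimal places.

219.73 µV

Full-scale span = 1.8 V.
LSB = 1.8 / 2^13 = 1.8 / 8192 = 0.000219727 V = 219.73 µV.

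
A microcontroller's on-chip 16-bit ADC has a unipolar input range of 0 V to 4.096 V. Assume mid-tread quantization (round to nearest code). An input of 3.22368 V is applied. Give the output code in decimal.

Full-scale span = 4.096 V; LSB = 4.096/2^16 = 62.50 µV.
(V_in − V_low)/LSB = (3.22368 − 0) / 6.25e-05 = 51578.880.
So the output code is 51579.

code 51579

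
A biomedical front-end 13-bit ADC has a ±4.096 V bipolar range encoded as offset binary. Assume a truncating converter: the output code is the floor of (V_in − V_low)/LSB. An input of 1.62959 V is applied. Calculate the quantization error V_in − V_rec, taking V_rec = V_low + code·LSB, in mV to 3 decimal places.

0.590 mV

Step size: 8.192 V ÷ 2^13 = 1.000 mV.
(V_in − V_low)/LSB = (1.62959 − (−4.096))/0.001 = 5725.5900 → code 5725 (floor).
Reconstructed: 1.629 V.
V_in − V_rec = 0.00059 V = 0.590 mV.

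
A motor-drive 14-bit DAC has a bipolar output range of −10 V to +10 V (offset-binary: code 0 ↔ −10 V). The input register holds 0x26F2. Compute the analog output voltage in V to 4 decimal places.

LSB = 20 V / 2^14 = 1.221 mV.
Code 0x26F2 = 9970 decimal.
V_out = (−10) + 9970 × 0.0012207 V = 2.17041 V.

2.1704 V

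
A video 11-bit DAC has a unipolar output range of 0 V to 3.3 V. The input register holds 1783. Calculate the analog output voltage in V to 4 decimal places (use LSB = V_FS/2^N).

2.8730 V

LSB = 3.3 V / 2^11 = 1.611 mV.
V_out = 0 + 1783 × 0.00161133 V = 2.873 V.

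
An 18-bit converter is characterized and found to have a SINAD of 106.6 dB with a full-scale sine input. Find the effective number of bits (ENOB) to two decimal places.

ENOB = (SINAD − 1.76) / 6.02 = (106.6 − 1.76)/6.02 = 17.415.

17.42 bits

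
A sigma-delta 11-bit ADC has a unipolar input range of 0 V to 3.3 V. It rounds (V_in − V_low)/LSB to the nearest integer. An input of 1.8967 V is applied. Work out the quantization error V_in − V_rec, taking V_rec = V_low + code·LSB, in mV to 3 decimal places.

LSB = 3.3/2^11 = 1.611 mV.
(V_in − V_low)/LSB = (1.8967 − 0)/0.00161133 = 1177.1035 → code 1177 (round).
V_rec = 0 + 1177·0.00161133 = 1.8965332 V.
Error = 1.8967 − 1.8965332 = 0.000166797 V = 0.167 mV.

0.167 mV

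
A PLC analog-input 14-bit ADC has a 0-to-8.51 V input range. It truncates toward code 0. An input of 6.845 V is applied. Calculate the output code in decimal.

Full-scale span = 8.51 V; LSB = 8.51/2^14 = 0.519 mV.
(6.845 − 0) / 0.000519409 = 13178.435 LSBs.
Floor → code 13178.

code 13178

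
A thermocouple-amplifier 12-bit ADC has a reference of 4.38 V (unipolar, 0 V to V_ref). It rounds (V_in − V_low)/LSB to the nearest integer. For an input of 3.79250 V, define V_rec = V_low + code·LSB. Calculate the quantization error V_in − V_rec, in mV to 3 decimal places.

-0.435 mV

One LSB is 4.38 V / 4096 = 1.069 mV.
Scaled input = 3546.5936 LSBs, so code = 3547.
Reconstructed: 3.7929346 V.
V_in − V_rec = -0.00043457 V = -0.435 mV.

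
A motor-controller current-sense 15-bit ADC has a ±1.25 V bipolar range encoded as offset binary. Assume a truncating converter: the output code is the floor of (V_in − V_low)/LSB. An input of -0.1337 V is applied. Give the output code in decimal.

LSB = 2.5 V / 32768 = 76.29 µV.
(-0.1337 − (−1.25)) / 7.62939e-05 = 14631.567 LSBs.
Floor → code 14631.

code 14631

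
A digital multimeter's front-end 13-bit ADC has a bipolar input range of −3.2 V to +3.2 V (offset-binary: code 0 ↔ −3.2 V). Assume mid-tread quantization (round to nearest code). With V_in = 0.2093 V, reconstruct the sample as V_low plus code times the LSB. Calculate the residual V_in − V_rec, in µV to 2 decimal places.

One LSB is 6.4 V / 8192 = 0.781 mV.
(0.2093 − (−3.2))/0.00078125 = 4363.9040; round gives code 4364.
Reconstructed: 0.209375 V.
Error = 0.2093 − 0.209375 = -7.5e-05 V = -75.00 µV.

-75.00 µV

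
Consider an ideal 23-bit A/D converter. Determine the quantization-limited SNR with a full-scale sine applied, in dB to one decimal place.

140.2 dB

SNR ≈ 6.02·N + 1.76 dB = 6.02·23 + 1.76 = 140.22 dB.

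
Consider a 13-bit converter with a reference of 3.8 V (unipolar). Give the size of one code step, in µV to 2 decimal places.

463.87 µV

Full-scale span = 3.8 V.
LSB = 3.8 / 2^13 = 3.8 / 8192 = 0.000463867 V = 463.87 µV.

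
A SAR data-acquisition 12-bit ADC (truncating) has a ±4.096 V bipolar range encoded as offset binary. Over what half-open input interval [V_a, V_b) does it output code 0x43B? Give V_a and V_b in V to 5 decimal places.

[-1.93000 V, -1.92800 V)

LSB = 8.192/2^12 = 2.000 mV.
Code 0x43B = 1083 decimal.
V_a = V_low + 1083·LSB = -1.93 V; V_b = V_low + 1084·LSB = -1.928 V.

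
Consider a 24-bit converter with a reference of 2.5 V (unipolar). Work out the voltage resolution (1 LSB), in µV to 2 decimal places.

0.15 µV

Full-scale span = 2.5 V.
LSB = 2.5 / 2^24 = 2.5 / 16777216 = 1.49012e-07 V = 0.15 µV.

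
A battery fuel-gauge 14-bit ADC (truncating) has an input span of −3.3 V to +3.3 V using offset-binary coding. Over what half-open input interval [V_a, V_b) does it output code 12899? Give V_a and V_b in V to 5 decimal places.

[1.89613 V, 1.89653 V)

LSB = 6.6/2^14 = 402.83 µV.
V_a = V_low + 12899·LSB = 1.89613 V; V_b = V_low + 12900·LSB = 1.89653 V.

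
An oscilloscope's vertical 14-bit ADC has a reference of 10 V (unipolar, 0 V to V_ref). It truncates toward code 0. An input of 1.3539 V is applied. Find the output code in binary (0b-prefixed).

Full-scale span = 10 V; LSB = 10/2^14 = 0.610 mV.
(1.3539 − 0) / 0.000610352 = 2218.230 LSBs.
Floor → code 2218.
In binary (0b-prefixed): 0b100010101010.

code 0b100010101010 (decimal 2218)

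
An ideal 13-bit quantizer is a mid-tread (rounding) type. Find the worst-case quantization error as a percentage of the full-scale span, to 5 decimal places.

Rounding → worst-case error = ½ LSB = V_FS/2^14, so 100/16384 = 0.00610352 % of full scale.

0.00610 %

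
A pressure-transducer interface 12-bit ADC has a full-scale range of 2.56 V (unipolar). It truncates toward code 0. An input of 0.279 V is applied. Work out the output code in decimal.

Full-scale span = 2.56 V; LSB = 2.56/2^12 = 0.625 mV.
Input sits at 446.400 steps above V_low.
⌊·⌋(446.400) = 446.

code 446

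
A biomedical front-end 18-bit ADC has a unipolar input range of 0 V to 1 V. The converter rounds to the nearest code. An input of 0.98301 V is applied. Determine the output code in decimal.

code 257690

LSB = 1 V / 262144 = 3.81 µV.
Input sits at 257690.173 steps above V_low.
round(257690.173) = 257690.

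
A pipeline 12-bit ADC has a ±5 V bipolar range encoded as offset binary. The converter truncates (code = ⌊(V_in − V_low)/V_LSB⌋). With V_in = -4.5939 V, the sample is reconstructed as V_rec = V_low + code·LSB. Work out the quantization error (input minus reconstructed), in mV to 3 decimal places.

0.827 mV

Step size: 10 V ÷ 2^12 = 2.441 mV.
(-4.5939 − (−5))/0.00244141 = 166.3386; ⌊·⌋ gives code 166.
Reconstructed: -4.5947266 V.
Difference: 0.000826563 V → 0.827 mV.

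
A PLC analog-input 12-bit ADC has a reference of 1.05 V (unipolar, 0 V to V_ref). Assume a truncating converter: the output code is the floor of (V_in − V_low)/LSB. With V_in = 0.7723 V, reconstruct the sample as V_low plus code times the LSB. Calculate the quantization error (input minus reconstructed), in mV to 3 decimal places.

Step size: 1.05 V ÷ 2^12 = 256.35 µV.
(V_in − V_low)/LSB = (0.7723 − 0)/0.000256348 = 3012.7055 → code 3012 (floor).
Code 3012 maps back to 0 + 3012×0.000256348 V = 0.77211914 V.
Error = 0.7723 − 0.77211914 = 0.000180859 V = 0.181 mV.

0.181 mV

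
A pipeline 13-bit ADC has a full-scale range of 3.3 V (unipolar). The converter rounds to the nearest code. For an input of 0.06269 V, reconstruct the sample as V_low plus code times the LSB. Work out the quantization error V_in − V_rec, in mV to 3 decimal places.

-0.152 mV

LSB = 3.3/2^13 = 402.83 µV.
Scaled input = 155.6232 LSBs, so code = 156.
Code 156 maps back to 0 + 156×0.000402832 V = 0.062841797 V.
V_in − V_rec = -0.000151797 V = -0.152 mV.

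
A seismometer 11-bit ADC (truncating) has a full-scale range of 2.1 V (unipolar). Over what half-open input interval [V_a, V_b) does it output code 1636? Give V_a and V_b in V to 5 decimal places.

[1.67754 V, 1.67856 V)

LSB = 2.1/2^11 = 1.025 mV.
V_a = V_low + 1636·LSB = 1.67754 V; V_b = V_low + 1637·LSB = 1.67856 V.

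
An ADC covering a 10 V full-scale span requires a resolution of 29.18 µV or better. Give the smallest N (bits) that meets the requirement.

19 bits

Number of steps required ≥ 10 V / 29.18 µV = 342700.48.
Need 2^N ≥ 342700.48; 2^18 = 262144, 2^19 = 524288.
Minimum N = 19.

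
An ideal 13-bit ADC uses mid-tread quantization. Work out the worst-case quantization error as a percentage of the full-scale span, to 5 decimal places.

0.00610 %

Rounding → worst-case error = ½ LSB = V_FS/2^14, so 100/16384 = 0.00610352 % of full scale.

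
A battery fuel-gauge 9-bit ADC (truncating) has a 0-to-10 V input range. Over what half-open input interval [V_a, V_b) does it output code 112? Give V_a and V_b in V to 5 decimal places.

[2.18750 V, 2.20703 V)

LSB = 10/2^9 = 19.531 mV.
V_a = V_low + 112·LSB = 2.1875 V; V_b = V_low + 113·LSB = 2.20703 V.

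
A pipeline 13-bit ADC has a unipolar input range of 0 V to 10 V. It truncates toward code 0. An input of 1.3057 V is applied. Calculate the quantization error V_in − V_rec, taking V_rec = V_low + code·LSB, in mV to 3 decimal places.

0.768 mV

Step size: 10 V ÷ 2^13 = 1.221 mV.
Scaled input = 1069.6294 LSBs, so code = 1069.
Code 1069 maps back to 0 + 1069×0.0012207 V = 1.3049316 V.
Difference: 0.000768359 V → 0.768 mV.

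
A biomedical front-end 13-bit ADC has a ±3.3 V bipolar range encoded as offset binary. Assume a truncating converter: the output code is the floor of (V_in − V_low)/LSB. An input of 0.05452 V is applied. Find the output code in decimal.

code 4163

Full-scale span = 6.6 V; LSB = 6.6/2^13 = 0.806 mV.
(0.05452 − (−3.3)) / 0.000805664 = 4163.671 LSBs.
⌊·⌋(4163.671) = 4163.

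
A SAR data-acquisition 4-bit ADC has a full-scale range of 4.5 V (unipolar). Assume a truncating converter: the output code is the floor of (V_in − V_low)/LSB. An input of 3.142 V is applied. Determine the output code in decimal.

Full-scale span = 4.5 V; LSB = 4.5/2^4 = 281.250 mV.
(3.142 − 0) / 0.28125 = 11.172 LSBs.
Floor → code 11.

code 11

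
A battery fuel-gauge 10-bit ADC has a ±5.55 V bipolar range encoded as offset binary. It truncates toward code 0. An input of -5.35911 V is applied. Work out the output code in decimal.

code 17

With 1024 levels over 11.1 V, one step is 10.840 mV.
Input sits at 17.610 steps above V_low.
So the output code is 17.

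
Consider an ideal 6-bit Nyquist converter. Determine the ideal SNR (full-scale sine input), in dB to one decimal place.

SNR ≈ 6.02·N + 1.76 dB = 6.02·6 + 1.76 = 37.88 dB.

37.9 dB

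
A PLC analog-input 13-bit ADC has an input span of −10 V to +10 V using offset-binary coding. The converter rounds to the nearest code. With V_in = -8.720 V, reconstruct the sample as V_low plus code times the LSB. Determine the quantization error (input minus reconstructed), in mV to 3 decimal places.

LSB = 20/2^13 = 2.441 mV.
Scaled input = 524.2880 LSBs, so code = 524.
Code 524 maps back to (−10) + 524×0.00244141 V = -8.7207031 V.
Error = -8.720 − (−8.7207031) = 0.000703125 V = 0.703 mV.

0.703 mV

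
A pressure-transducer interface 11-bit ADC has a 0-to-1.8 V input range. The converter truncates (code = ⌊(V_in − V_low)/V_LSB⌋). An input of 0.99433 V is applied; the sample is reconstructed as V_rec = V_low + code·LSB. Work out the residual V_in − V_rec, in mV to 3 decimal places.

LSB = 1.8/2^11 = 0.879 mV.
(0.99433 − 0)/0.000878906 = 1131.3266; ⌊·⌋ gives code 1131.
Code 1131 maps back to 0 + 1131×0.000878906 V = 0.99404297 V.
V_in − V_rec = 0.000287031 V = 0.287 mV.

0.287 mV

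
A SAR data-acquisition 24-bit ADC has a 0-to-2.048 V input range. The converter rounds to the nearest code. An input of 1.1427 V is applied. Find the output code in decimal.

code 9360998

LSB = 2.048 V / 16777216 = 0.12 µV.
Input sits at 9360998.400 steps above V_low.
round(9360998.400) = 9360998.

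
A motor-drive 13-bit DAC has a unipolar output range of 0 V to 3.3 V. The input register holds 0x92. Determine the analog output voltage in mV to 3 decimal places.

58.813 mV

LSB = 3.3 V / 2^13 = 402.83 µV.
Code 0x92 = 146 decimal.
V_out = 0 + 146 × 0.000402832 V = 0.0588135 V.
= 58.813 mV.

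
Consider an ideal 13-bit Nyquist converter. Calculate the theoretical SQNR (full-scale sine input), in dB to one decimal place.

SNR ≈ 6.02·N + 1.76 dB = 6.02·13 + 1.76 = 80.02 dB.

80.0 dB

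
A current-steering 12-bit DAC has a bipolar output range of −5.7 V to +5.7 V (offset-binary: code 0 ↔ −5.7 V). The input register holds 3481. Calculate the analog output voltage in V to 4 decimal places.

3.9883 V

LSB = 11.4 V / 2^12 = 2.783 mV.
V_out = (−5.7) + 3481 × 0.0027832 V = 3.98833 V.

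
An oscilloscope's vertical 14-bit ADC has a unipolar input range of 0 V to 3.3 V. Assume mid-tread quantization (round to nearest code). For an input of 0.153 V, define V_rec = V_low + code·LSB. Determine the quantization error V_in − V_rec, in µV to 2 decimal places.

-76.17 µV

Step size: 3.3 V ÷ 2^14 = 201.42 µV.
(V_in − V_low)/LSB = (0.153 − 0)/0.000201416 = 759.6218 → code 760 (round).
V_rec = 0 + 760·0.000201416 = 0.15307617 V.
V_in − V_rec = -7.61719e-05 V = -76.17 µV.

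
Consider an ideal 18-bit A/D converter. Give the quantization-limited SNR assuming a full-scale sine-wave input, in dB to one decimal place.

110.1 dB

SNR ≈ 6.02·N + 1.76 dB = 6.02·18 + 1.76 = 110.12 dB.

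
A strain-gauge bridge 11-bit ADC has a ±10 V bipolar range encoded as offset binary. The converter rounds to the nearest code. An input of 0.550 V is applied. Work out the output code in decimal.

Full-scale span = 20 V; LSB = 20/2^11 = 9.766 mV.
(0.550 − (−10)) / 0.00976562 = 1080.320 LSBs.
So the output code is 1080.

code 1080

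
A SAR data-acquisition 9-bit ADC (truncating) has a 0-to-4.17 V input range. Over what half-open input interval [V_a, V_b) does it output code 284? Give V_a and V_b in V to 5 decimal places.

LSB = 4.17/2^9 = 8.145 mV.
V_a = V_low + 284·LSB = 2.31305 V; V_b = V_low + 285·LSB = 2.32119 V.

[2.31305 V, 2.32119 V)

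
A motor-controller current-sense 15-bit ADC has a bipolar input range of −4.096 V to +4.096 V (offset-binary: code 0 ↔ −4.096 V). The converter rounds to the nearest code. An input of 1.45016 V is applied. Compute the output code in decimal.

code 22185

LSB = 8.192 V / 32768 = 250.00 µV.
(V_in − V_low)/LSB = (1.45016 − (−4.096)) / 0.00025 = 22184.640.
round(22184.640) = 22185.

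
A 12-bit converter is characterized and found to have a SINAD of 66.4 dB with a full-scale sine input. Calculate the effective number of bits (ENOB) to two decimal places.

10.74 bits

ENOB = (SINAD − 1.76) / 6.02 = (66.4 − 1.76)/6.02 = 10.738.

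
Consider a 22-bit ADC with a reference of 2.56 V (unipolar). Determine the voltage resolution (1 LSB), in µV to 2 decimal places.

0.61 µV

Full-scale span = 2.56 V.
LSB = 2.56 / 2^22 = 2.56 / 4194304 = 6.10352e-07 V = 0.61 µV.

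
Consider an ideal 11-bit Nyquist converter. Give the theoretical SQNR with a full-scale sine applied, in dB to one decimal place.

SNR ≈ 6.02·N + 1.76 dB = 6.02·11 + 1.76 = 67.98 dB.

68.0 dB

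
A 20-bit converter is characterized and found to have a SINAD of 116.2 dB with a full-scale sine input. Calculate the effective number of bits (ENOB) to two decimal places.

ENOB = (SINAD − 1.76) / 6.02 = (116.2 − 1.76)/6.02 = 19.010.

19.01 bits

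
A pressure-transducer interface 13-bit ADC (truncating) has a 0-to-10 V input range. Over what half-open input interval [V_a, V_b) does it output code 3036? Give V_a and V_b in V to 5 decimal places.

LSB = 10/2^13 = 1.221 mV.
V_a = V_low + 3036·LSB = 3.70605 V; V_b = V_low + 3037·LSB = 3.70728 V.

[3.70605 V, 3.70728 V)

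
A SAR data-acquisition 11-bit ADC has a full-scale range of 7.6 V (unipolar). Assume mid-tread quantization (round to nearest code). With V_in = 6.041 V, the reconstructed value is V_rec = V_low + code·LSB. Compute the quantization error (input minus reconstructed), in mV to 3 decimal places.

-0.406 mV

LSB = 7.6/2^11 = 3.711 mV.
Scaled input = 1627.8905 LSBs, so code = 1628.
Reconstructed: 6.0414062 V.
V_in − V_rec = -0.00040625 V = -0.406 mV.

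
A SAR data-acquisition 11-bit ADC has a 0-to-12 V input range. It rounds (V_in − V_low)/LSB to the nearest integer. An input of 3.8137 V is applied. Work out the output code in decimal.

Full-scale span = 12 V; LSB = 12/2^11 = 5.859 mV.
Input sits at 650.871 steps above V_low.
Round → code 651.

code 651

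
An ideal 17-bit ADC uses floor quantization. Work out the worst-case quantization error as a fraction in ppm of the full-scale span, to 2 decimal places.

7.63 ppm

Truncating → worst-case error = 1 LSB = V_FS/2^17, so 1e+06/131072 = 7.62939 ppm of full scale.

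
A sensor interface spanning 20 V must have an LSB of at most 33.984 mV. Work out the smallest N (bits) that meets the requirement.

10 bits

Number of steps required ≥ 20 V / 33.984 mV = 588.51.
Need 2^N ≥ 588.51; 2^9 = 512, 2^10 = 1024.
Minimum N = 10.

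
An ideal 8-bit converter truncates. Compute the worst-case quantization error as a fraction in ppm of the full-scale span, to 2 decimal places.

Truncating → worst-case error = 1 LSB = V_FS/2^8, so 1e+06/256 = 3906.25 ppm of full scale.

3906.25 ppm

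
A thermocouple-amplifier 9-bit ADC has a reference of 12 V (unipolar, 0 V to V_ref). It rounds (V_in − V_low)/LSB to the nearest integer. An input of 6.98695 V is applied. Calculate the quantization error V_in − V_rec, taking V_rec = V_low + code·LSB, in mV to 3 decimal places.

2.575 mV

LSB = 12/2^9 = 23.438 mV.
(6.98695 − 0)/0.0234375 = 298.1099; round gives code 298.
V_rec = 0 + 298·0.0234375 = 6.984375 V.
V_in − V_rec = 0.002575 V = 2.575 mV.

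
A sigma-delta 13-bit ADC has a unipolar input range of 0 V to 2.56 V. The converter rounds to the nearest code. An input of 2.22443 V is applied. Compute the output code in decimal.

code 7118

With 8192 levels over 2.56 V, one step is 312.50 µV.
(2.22443 − 0) / 0.0003125 = 7118.176 LSBs.
round(7118.176) = 7118.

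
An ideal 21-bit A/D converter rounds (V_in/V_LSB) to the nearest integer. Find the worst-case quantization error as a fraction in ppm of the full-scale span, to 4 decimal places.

0.2384 ppm

Rounding → worst-case error = ½ LSB = V_FS/2^22, so 1e+06/4194304 = 0.238419 ppm of full scale.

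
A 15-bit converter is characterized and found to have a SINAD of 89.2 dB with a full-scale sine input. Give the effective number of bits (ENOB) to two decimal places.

14.52 bits

ENOB = (SINAD − 1.76) / 6.02 = (89.2 − 1.76)/6.02 = 14.525.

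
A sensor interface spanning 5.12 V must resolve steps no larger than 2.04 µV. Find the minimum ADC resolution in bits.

22 bits

Number of steps required ≥ 5.12 V / 2.04 µV = 2509803.92.
Need 2^N ≥ 2509803.92; 2^21 = 2097152, 2^22 = 4194304.
Minimum N = 22.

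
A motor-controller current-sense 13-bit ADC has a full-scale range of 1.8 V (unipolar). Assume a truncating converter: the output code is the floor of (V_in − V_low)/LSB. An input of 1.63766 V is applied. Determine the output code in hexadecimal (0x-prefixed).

LSB = 1.8 V / 8192 = 219.73 µV.
Input sits at 7453.173 steps above V_low.
Floor → code 7453.
In hexadecimal (0x-prefixed): 0x1D1D.

code 0x1D1D (decimal 7453)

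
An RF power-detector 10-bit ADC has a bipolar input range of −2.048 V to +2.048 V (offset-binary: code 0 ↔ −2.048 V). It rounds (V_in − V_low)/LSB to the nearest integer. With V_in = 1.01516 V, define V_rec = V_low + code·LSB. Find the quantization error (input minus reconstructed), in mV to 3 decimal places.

-0.840 mV

Step size: 4.096 V ÷ 2^10 = 4.000 mV.
(1.01516 − (−2.048))/0.004 = 765.7900; round gives code 766.
Code 766 maps back to (−2.048) + 766×0.004 V = 1.016 V.
V_in − V_rec = -0.00084 V = -0.840 mV.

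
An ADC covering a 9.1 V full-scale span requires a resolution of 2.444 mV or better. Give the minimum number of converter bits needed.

12 bits

Number of steps required ≥ 9.1 V / 2.444 mV = 3723.40.
Need 2^N ≥ 3723.40; 2^11 = 2048, 2^12 = 4096.
Minimum N = 12.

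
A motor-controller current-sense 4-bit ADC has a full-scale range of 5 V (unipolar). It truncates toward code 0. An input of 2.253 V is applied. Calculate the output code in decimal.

LSB = 5 V / 16 = 312.500 mV.
Input sits at 7.210 steps above V_low.
So the output code is 7.

code 7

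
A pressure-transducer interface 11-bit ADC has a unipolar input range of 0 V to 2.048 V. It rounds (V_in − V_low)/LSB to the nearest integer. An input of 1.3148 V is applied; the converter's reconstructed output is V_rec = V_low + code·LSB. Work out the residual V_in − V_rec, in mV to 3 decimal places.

Step size: 2.048 V ÷ 2^11 = 1.000 mV.
(V_in − V_low)/LSB = (1.3148 − 0)/0.001 = 1314.8000 → code 1315 (round).
V_rec = 0 + 1315·0.001 = 1.315 V.
Error = 1.3148 − 1.315 = -0.0002 V = -0.200 mV.

-0.200 mV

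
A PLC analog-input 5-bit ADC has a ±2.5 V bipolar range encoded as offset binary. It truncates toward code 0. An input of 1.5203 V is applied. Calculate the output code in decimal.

code 25

With 32 levels over 5 V, one step is 156.250 mV.
(1.5203 − (−2.5)) / 0.15625 = 25.730 LSBs.
So the output code is 25.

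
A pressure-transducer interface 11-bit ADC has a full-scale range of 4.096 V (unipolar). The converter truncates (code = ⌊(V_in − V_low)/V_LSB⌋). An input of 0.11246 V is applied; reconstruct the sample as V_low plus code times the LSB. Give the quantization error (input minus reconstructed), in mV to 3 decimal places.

Step size: 4.096 V ÷ 2^11 = 2.000 mV.
(V_in − V_low)/LSB = (0.11246 − 0)/0.002 = 56.2300 → code 56 (floor).
Code 56 maps back to 0 + 56×0.002 V = 0.112 V.
Error = 0.11246 − 0.112 = 0.00046 V = 0.460 mV.

0.460 mV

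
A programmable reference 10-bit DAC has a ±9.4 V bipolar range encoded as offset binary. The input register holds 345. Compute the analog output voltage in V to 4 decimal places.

LSB = 18.8 V / 2^10 = 18.359 mV.
V_out = (−9.4) + 345 × 0.0183594 V = -3.06602 V.

-3.0660 V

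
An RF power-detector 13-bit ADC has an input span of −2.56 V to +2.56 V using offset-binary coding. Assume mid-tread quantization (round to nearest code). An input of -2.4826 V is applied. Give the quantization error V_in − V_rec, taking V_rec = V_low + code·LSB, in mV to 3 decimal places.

Step size: 5.12 V ÷ 2^13 = 0.625 mV.
(V_in − V_low)/LSB = (-2.4826 − (−2.56))/0.000625 = 123.8400 → code 124 (round).
V_rec = (−2.56) + 124·0.000625 = -2.4825 V.
V_in − V_rec = -0.0001 V = -0.100 mV.

-0.100 mV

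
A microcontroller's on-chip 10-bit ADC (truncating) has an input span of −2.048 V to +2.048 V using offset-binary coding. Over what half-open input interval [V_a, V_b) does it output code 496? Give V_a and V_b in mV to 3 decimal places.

LSB = 4.096/2^10 = 4.000 mV.
V_a = V_low + 496·LSB = -0.064 V; V_b = V_low + 497·LSB = -0.06 V.

[-64.000 mV, -60.000 mV)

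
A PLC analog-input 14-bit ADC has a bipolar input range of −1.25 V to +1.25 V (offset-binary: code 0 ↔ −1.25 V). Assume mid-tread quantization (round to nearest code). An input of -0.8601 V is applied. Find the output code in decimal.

code 2555

With 16384 levels over 2.5 V, one step is 152.59 µV.
(V_in − V_low)/LSB = (-0.8601 − (−1.25)) / 0.000152588 = 2555.249.
round(2555.249) = 2555.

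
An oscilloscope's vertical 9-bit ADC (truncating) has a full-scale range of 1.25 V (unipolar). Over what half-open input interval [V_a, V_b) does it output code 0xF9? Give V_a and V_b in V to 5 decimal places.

LSB = 1.25/2^9 = 2.441 mV.
Code 0xF9 = 249 decimal.
V_a = V_low + 249·LSB = 0.60791 V; V_b = V_low + 250·LSB = 0.610352 V.

[0.60791 V, 0.61035 V)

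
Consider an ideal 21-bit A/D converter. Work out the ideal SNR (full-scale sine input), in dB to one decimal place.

128.2 dB

SNR ≈ 6.02·N + 1.76 dB = 6.02·21 + 1.76 = 128.18 dB.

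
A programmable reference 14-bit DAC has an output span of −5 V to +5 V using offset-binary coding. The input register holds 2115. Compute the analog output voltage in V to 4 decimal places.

LSB = 10 V / 2^14 = 0.610 mV.
V_out = (−5) + 2115 × 0.000610352 V = -3.70911 V.

-3.7091 V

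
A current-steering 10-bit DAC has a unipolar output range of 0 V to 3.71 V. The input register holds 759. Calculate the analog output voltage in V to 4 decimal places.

2.7499 V

LSB = 3.71 V / 2^10 = 3.623 mV.
V_out = 0 + 759 × 0.00362305 V = 2.74989 V.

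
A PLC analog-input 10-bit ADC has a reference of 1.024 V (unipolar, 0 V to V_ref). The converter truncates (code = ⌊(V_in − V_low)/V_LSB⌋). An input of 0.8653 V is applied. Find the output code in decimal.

code 865

Full-scale span = 1.024 V; LSB = 1.024/2^10 = 1.000 mV.
(0.8653 − 0) / 0.001 = 865.300 LSBs.
So the output code is 865.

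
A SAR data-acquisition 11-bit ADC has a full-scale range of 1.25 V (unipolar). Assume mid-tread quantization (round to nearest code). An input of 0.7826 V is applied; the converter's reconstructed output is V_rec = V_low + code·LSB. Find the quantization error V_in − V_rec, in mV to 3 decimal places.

0.129 mV

LSB = 1.25/2^11 = 0.610 mV.
(V_in − V_low)/LSB = (0.7826 − 0)/0.000610352 = 1282.2118 → code 1282 (round).
V_rec = 0 + 1282·0.000610352 = 0.7824707 V.
Difference: 0.000129297 V → 0.129 mV.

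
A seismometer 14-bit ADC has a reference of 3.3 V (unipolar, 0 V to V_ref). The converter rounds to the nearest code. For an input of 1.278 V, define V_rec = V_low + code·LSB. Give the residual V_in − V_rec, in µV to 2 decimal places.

LSB = 3.3/2^14 = 201.42 µV.
(1.278 − 0)/0.000201416 = 6345.0764; round gives code 6345.
Reconstructed: 1.2779846 V.
Error = 1.278 − 1.2779846 = 1.53809e-05 V = 15.38 µV.

15.38 µV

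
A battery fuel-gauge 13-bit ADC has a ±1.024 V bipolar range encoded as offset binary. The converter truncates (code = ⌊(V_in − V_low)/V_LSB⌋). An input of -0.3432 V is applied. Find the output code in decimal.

With 8192 levels over 2.048 V, one step is 250.00 µV.
(V_in − V_low)/LSB = (-0.3432 − (−1.024)) / 0.00025 = 2723.200.
Floor → code 2723.

code 2723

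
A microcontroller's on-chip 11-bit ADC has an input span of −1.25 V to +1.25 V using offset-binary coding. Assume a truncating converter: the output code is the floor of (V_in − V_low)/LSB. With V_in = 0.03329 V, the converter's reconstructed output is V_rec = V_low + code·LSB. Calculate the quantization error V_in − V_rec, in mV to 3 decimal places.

LSB = 2.5/2^11 = 1.221 mV.
Scaled input = 1051.2712 LSBs, so code = 1051.
Code 1051 maps back to (−1.25) + 1051×0.0012207 V = 0.032958984 V.
Difference: 0.000331016 V → 0.331 mV.

0.331 mV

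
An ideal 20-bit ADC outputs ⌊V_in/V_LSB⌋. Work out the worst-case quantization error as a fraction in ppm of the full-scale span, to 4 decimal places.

Truncating → worst-case error = 1 LSB = V_FS/2^20, so 1e+06/1048576 = 0.953674 ppm of full scale.

0.9537 ppm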